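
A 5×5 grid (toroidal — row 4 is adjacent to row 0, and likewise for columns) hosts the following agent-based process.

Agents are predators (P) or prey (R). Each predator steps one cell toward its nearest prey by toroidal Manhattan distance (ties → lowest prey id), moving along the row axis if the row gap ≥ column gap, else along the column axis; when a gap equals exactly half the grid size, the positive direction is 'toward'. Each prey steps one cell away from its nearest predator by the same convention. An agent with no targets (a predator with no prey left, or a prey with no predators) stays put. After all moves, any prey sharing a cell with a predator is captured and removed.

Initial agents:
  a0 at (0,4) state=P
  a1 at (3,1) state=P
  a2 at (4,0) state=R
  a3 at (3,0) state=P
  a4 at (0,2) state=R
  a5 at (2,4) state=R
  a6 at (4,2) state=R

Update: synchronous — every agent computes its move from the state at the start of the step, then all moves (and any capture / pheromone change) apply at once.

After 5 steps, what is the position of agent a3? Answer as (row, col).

t=1: a0@(4,4):P a1@(4,1):P a2@(0,0):R a3@(4,0):P a4@(0,1):R a5@(3,4):R a6@(0,2):R
t=2: a0@(3,4):P a1@(0,1):P a2@(1,0):R a3@(0,0):P a4@(1,1):R a5@(2,4):R a6@(1,2):R
t=3: a0@(2,4):P a1@(1,1):P a2@(2,0):R a3@(1,0):P a4@(2,1):R a5@(1,4):R a6@(2,2):R
t=4: a0@(2,0):P a1@(2,1):P a3@(2,0):P a4@(3,1):R a5@(0,4):R
t=5: a0@(3,0):P a1@(3,1):P a3@(3,0):P a4@(4,1):R a5@(4,4):R

(3, 0)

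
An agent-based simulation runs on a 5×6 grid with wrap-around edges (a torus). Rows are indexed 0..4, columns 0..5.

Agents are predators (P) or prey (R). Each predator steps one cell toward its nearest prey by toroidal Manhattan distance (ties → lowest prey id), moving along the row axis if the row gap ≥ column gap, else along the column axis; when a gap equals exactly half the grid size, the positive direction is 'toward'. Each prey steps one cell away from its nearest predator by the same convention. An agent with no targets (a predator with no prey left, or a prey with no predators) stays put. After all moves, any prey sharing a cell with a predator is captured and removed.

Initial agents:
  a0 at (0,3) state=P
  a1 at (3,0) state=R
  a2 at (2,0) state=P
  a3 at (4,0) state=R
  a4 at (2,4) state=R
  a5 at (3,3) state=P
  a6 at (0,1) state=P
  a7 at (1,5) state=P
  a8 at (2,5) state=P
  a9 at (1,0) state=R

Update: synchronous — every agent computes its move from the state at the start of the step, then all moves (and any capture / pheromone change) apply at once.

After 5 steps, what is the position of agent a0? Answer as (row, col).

t=1: a0@(1,3):P a1@(4,0):R a2@(3,0):P a3@(0,0):R a5@(2,3):P a6@(4,1):P a7@(1,0):P a8@(2,4):P a9@(0,0):R
t=2: a0@(1,4):P a2@(4,0):P a5@(2,4):P a6@(4,0):P a7@(0,0):P a8@(3,4):P
t=3: (unchanged — steady state)

(1, 4)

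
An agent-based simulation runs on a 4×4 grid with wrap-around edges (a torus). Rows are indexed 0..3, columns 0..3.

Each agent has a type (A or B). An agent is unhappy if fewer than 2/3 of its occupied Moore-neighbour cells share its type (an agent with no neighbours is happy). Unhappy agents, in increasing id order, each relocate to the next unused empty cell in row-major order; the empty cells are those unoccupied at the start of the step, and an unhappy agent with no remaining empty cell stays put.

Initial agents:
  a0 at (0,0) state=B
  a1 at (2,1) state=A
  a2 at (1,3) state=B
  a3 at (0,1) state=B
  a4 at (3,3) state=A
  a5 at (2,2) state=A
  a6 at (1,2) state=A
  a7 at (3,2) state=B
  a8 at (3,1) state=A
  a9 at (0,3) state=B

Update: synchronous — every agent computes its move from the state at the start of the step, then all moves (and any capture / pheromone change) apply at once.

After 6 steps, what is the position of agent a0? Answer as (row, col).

(0, 0)

t=1: a0@(0,2):B a1@(2,1):A a2@(1,0):B a3@(1,1):B a4@(2,0):A a5@(2,2):A a6@(2,3):A a7@(3,0):B a8@(3,1):A a9@(0,3):B
t=2: a0@(0,2):B a1@(0,0):A a2@(0,1):B a3@(1,2):B a4@(1,3):A a5@(2,2):A a6@(3,2):A a7@(3,3):B a8@(3,1):A a9@(0,3):B
t=3: a0@(1,0):B a1@(1,1):A a2@(2,0):B a3@(2,1):B a4@(2,3):A a5@(3,0):A a6@(3,2):A a7@(3,3):B a8@(3,1):A a9@(0,3):B
t=4: a0@(0,0):B a1@(0,1):A a2@(0,2):B a3@(1,2):B a4@(1,3):A a5@(2,2):A a6@(3,2):A a7@(3,3):B a8@(3,1):A a9@(0,3):B
t=5: a0@(1,0):B a1@(1,1):A a2@(2,0):B a3@(2,1):B a4@(2,3):A a5@(3,0):A a6@(3,2):A a7@(3,3):B a8@(3,1):A a9@(0,3):B
t=6: a0@(0,0):B a1@(0,1):A a2@(0,2):B a3@(1,2):B a4@(1,3):A a5@(2,2):A a6@(3,2):A a7@(3,3):B a8@(3,1):A a9@(0,3):B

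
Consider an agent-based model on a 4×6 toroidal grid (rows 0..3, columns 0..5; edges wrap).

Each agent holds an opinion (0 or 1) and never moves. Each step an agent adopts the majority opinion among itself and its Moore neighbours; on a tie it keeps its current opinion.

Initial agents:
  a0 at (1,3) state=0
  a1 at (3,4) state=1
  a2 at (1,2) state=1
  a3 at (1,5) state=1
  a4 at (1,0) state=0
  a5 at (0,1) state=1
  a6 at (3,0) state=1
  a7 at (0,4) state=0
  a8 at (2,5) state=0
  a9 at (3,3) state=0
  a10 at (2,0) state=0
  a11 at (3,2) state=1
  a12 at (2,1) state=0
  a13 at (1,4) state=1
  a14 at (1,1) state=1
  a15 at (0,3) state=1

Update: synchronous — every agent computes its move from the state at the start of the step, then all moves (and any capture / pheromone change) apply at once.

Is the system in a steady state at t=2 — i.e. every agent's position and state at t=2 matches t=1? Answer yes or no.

t=1: a0@(1,3):1 a1@(3,4):0 a2@(1,2):1 a3@(1,5):0 a4@(1,0):0 a5@(0,1):1 a6@(3,0):0 a7@(0,4):1 a8@(2,5):1 a9@(3,3):1 a10@(2,0):0 a11@(3,2):1 a12@(2,1):1 a13@(1,4):1 a14@(1,1):1 a15@(0,3):1
t=2: a0@(1,3):1 a1@(3,4):1 a2@(1,2):1 a3@(1,5):0 a4@(1,0):1 a5@(0,1):1 a6@(3,0):1 a7@(0,4):1 a8@(2,5):0 a9@(3,3):1 a10@(2,0):0 a11@(3,2):1 a12@(2,1):1 a13@(1,4):1 a14@(1,1):1 a15@(0,3):1

no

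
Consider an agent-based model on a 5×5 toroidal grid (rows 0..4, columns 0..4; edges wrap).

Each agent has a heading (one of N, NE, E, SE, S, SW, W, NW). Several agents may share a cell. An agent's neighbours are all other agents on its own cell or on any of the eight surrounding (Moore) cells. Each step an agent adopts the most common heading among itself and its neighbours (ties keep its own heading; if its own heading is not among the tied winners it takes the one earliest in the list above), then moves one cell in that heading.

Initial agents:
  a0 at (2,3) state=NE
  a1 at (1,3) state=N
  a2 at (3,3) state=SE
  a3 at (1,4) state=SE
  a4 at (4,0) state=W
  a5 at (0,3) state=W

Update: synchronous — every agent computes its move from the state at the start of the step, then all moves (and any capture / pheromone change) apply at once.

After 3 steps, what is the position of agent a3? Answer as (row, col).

t=1: a0@(3,4):SE a1@(0,3):N a2@(4,4):SE a3@(2,0):SE a4@(4,4):W a5@(0,2):W
t=2: a0@(4,0):SE a1@(0,2):W a2@(0,0):SE a3@(3,1):SE a4@(0,0):SE a5@(0,1):W
t=3: a0@(0,1):SE a1@(0,1):W a2@(1,1):SE a3@(4,2):SE a4@(1,1):SE a5@(1,2):SE

(4, 2)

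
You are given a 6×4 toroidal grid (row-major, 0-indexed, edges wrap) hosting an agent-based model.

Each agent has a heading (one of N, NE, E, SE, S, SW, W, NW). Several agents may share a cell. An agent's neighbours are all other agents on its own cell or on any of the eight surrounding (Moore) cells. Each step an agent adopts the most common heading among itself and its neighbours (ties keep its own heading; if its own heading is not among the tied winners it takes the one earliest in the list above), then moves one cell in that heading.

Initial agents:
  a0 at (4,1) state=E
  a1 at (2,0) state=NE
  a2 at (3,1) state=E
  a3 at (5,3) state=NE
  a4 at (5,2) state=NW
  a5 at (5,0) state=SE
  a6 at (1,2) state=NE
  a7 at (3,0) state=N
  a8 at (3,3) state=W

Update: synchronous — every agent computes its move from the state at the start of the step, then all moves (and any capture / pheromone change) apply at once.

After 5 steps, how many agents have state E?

t=1: a0@(4,2):E a1@(1,1):NE a2@(3,2):E a3@(4,0):NE a4@(4,1):NW a5@(0,1):SE a6@(0,3):NE a7@(3,1):E a8@(3,2):W
t=2: a0@(4,3):E a1@(0,2):NE a2@(3,3):E a3@(3,1):NE a4@(4,2):E a5@(1,2):SE a6@(5,0):NE a7@(3,2):E a8@(3,3):E
t=3: a0@(4,0):E a1@(5,3):NE a2@(3,0):E a3@(3,2):E a4@(4,3):E a5@(2,3):SE a6@(4,1):NE a7@(3,3):E a8@(3,0):E
t=4: a0@(4,1):E a1@(5,0):E a2@(3,1):E a3@(3,3):E a4@(4,0):E a5@(2,0):E a6@(4,2):E a7@(3,0):E a8@(3,1):E
t=5: a0@(4,2):E a1@(5,1):E a2@(3,2):E a3@(3,0):E a4@(4,1):E a5@(2,1):E a6@(4,3):E a7@(3,1):E a8@(3,2):E

9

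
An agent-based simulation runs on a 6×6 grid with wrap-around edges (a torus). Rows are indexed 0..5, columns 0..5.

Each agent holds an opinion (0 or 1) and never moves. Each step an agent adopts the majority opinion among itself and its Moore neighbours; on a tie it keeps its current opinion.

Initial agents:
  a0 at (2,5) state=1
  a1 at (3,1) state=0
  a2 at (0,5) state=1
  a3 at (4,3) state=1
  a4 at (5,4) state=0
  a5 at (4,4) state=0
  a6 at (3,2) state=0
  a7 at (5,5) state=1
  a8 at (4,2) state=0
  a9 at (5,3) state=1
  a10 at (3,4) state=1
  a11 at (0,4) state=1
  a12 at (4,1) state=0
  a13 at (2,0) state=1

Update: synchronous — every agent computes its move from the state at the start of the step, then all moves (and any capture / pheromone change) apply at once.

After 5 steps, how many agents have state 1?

t=1: a0@(2,5):1 a1@(3,1):0 a2@(0,5):1 a3@(4,3):0 a4@(5,4):1 a5@(4,4):1 a6@(3,2):0 a7@(5,5):1 a8@(4,2):0 a9@(5,3):1 a10@(3,4):1 a11@(0,4):1 a12@(4,1):0 a13@(2,0):1
t=2: a0@(2,5):1 a1@(3,1):0 a2@(0,5):1 a3@(4,3):1 a4@(5,4):1 a5@(4,4):1 a6@(3,2):0 a7@(5,5):1 a8@(4,2):0 a9@(5,3):1 a10@(3,4):1 a11@(0,4):1 a12@(4,1):0 a13@(2,0):1
t=3: (unchanged — steady state)

10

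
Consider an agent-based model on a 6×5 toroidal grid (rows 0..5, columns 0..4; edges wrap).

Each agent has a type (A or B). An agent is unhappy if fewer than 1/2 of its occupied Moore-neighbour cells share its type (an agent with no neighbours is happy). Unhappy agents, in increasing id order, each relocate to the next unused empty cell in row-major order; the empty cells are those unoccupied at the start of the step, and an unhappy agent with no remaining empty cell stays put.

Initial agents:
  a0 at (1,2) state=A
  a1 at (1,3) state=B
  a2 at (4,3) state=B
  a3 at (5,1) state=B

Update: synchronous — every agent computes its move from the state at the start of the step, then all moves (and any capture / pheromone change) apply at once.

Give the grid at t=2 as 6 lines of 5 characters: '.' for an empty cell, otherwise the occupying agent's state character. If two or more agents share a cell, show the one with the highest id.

.BA..
.....
.....
.....
...B.
.B...

t=1: a0@(0,0):A a1@(0,1):B a2@(4,3):B a3@(5,1):B
t=2: a0@(0,2):A a1@(0,1):B a2@(4,3):B a3@(5,1):B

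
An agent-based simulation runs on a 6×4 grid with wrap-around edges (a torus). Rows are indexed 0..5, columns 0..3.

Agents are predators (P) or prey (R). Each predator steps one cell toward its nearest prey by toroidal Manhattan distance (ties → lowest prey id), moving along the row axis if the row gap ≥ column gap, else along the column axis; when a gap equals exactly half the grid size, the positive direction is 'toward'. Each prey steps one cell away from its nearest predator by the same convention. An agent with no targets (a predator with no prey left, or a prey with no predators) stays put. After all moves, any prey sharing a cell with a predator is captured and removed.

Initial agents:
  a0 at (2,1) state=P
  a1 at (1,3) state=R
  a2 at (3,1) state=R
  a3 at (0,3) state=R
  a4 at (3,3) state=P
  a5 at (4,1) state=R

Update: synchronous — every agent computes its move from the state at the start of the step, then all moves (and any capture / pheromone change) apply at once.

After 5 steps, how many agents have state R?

t=1: a0@(3,1):P a1@(0,3):R a2@(4,1):R a3@(5,3):R a4@(2,3):P a5@(5,1):R
t=2: a0@(4,1):P a1@(5,3):R a2@(5,1):R a3@(4,3):R a4@(1,3):P a5@(0,1):R
t=3: a0@(5,1):P a1@(4,3):R a2@(0,1):R a3@(4,2):R a4@(0,3):P a5@(1,1):R
t=4: a0@(0,1):P a1@(3,3):R a2@(1,1):R a3@(3,2):R a4@(5,3):P a5@(2,1):R
t=5: a0@(1,1):P a1@(2,3):R a2@(2,1):R a3@(2,2):R a4@(4,3):P a5@(3,1):R

4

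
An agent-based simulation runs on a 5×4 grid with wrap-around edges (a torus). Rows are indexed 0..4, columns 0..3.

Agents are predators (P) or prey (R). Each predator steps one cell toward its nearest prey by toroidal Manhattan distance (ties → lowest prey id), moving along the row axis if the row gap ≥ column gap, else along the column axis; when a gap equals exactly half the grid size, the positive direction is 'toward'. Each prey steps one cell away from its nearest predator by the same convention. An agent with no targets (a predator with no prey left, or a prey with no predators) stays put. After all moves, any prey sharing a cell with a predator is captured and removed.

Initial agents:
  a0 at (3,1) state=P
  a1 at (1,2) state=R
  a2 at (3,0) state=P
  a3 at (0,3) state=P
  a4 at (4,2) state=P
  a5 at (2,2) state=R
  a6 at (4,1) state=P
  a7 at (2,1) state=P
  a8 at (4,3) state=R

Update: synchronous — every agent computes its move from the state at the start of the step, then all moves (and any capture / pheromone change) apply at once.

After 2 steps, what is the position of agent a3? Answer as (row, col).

(3, 3)

t=1: a0@(2,1):P a2@(4,0):P a3@(4,3):P a4@(4,3):P a5@(2,3):R a6@(4,2):P a7@(2,2):P a8@(3,3):R
t=2: a0@(2,2):P a2@(3,0):P a3@(3,3):P a4@(3,3):P a5@(2,0):R a6@(3,2):P a7@(2,3):P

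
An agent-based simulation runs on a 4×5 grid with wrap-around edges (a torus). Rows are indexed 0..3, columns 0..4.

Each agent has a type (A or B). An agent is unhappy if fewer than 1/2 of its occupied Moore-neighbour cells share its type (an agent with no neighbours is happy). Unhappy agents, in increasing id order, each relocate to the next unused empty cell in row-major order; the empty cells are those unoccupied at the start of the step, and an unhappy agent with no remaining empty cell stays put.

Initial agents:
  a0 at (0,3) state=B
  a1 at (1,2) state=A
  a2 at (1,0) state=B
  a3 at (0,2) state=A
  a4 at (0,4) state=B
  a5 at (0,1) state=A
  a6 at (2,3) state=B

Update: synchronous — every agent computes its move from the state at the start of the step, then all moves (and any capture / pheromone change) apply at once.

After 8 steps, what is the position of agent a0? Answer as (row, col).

t=1: a0@(0,0):B a1@(1,2):A a2@(1,0):B a3@(0,2):A a4@(0,4):B a5@(0,1):A a6@(1,1):B
t=2: a0@(0,0):B a1@(1,2):A a2@(1,0):B a3@(0,2):A a4@(0,4):B a5@(0,3):A a6@(1,3):B
t=3: a0@(0,0):B a1@(1,2):A a2@(1,0):B a3@(0,2):A a4@(0,4):B a5@(0,3):A a6@(0,1):B
t=4: (unchanged — steady state)

(0, 0)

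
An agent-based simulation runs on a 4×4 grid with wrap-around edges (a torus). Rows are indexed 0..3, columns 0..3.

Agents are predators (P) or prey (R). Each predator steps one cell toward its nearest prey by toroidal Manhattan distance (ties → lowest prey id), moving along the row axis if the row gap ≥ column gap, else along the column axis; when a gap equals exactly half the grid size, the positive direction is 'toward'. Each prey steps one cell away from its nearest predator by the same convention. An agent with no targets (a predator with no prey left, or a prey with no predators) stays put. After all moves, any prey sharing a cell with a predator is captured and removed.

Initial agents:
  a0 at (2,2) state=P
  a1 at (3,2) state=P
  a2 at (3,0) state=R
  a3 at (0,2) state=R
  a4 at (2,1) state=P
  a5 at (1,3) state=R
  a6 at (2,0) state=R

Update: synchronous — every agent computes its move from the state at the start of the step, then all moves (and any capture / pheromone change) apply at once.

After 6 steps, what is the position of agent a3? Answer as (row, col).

t=1: a0@(3,2):P a1@(0,2):P a2@(3,3):R a3@(1,2):R a4@(2,0):P a5@(0,3):R a6@(2,3):R
t=2: a0@(3,3):P a1@(1,2):P a2@(3,0):R a3@(2,2):R a4@(2,3):P a5@(0,0):R a6@(2,2):R
t=3: a0@(3,0):P a1@(2,2):P a2@(3,1):R a3@(3,2):R a4@(2,2):P a5@(1,0):R a6@(3,2):R
t=4: a0@(3,1):P a1@(3,2):P a3@(0,2):R a4@(3,2):P a5@(0,0):R a6@(0,2):R
t=5: a0@(0,1):P a1@(0,2):P a3@(1,2):R a4@(0,2):P a5@(1,0):R a6@(1,2):R
t=6: a0@(1,1):P a1@(1,2):P a3@(2,2):R a4@(1,2):P a5@(2,0):R a6@(2,2):R

(2, 2)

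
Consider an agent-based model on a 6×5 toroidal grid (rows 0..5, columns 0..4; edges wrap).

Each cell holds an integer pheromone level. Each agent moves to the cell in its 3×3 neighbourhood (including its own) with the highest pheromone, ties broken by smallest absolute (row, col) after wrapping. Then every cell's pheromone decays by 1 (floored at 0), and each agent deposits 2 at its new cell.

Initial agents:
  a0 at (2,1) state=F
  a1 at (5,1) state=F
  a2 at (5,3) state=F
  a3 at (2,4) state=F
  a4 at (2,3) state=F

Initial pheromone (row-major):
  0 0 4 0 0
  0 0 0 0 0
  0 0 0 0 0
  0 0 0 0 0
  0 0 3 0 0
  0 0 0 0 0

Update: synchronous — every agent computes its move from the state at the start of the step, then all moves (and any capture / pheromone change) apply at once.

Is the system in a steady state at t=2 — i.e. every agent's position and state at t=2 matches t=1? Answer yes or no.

no

t=1: a0@(1,0) a1@(0,2) a2@(0,2) a3@(1,0) a4@(1,2) | pheromone: 0 0 7 0 0 / 4 0 2 0 0 / 0 0 0 0 0 / 0 0 0 0 0 / 0 0 2 0 0 / 0 0 0 0 0
t=2: a0@(1,0) a1@(0,2) a2@(0,2) a3@(1,0) a4@(0,2) | pheromone: 0 0 12 0 0 / 7 0 1 0 0 / 0 0 0 0 0 / 0 0 0 0 0 / 0 0 1 0 0 / 0 0 0 0 0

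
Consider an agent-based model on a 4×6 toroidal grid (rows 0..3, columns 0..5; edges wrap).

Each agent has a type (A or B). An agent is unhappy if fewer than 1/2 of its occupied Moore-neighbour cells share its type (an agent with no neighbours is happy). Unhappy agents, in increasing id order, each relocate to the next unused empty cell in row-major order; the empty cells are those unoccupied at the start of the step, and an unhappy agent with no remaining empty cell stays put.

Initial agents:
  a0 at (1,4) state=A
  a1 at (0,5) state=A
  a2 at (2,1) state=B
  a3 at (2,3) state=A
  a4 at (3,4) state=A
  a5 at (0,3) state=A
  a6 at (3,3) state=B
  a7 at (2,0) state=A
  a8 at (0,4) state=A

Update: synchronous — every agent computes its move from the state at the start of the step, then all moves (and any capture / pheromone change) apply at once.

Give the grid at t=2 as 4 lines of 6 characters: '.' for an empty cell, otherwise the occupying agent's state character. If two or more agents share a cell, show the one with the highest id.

t=1: a0@(1,4):A a1@(0,5):A a2@(0,0):B a3@(2,3):A a4@(3,4):A a5@(0,3):A a6@(0,1):B a7@(0,2):A a8@(0,4):A
t=2: (unchanged — steady state)

BBAAAA
....A.
...A..
....A.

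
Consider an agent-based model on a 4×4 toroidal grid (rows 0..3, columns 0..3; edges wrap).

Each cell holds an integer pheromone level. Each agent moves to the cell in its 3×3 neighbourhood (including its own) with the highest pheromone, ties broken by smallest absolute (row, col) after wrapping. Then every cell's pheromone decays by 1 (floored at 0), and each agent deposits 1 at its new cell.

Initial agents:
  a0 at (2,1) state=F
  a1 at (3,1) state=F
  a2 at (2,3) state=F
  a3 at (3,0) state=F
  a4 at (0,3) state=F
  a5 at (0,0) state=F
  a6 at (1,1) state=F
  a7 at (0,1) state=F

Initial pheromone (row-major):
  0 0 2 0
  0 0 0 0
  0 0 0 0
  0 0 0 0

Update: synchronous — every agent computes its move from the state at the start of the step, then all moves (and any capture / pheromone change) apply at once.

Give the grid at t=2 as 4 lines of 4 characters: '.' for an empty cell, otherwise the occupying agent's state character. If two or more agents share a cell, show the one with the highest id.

t=1: a0@(1,0) a1@(0,2) a2@(1,0) a3@(0,0) a4@(0,2) a5@(0,0) a6@(0,2) a7@(0,2) | pheromone: 2 0 5 0 / 2 0 0 0 / 0 0 0 0 / 0 0 0 0
t=2: a0@(0,0) a1@(0,2) a2@(0,0) a3@(0,0) a4@(0,2) a5@(0,0) a6@(0,2) a7@(0,2) | pheromone: 5 0 8 0 / 1 0 0 0 / 0 0 0 0 / 0 0 0 0

F.F.
....
....
....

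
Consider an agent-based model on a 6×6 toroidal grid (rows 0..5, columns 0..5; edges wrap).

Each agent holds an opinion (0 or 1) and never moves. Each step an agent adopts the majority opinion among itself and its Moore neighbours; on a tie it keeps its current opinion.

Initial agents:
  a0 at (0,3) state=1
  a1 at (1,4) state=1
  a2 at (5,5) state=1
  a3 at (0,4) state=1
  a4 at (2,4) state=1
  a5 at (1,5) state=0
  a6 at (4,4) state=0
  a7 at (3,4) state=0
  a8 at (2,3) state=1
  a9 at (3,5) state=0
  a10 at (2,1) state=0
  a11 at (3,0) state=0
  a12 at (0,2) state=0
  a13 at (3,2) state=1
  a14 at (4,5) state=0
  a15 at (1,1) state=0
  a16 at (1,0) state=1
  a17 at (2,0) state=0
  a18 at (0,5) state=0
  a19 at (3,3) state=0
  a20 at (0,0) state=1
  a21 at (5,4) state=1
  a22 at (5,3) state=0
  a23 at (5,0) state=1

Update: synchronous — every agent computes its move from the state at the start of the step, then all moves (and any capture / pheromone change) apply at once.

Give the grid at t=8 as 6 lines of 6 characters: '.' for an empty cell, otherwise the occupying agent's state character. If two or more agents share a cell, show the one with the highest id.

t=1: a0@(0,3):1 a1@(1,4):1 a2@(5,5):1 a3@(0,4):1 a4@(2,4):0 a5@(1,5):1 a6@(4,4):0 a7@(3,4):0 a8@(2,3):1 a9@(3,5):0 a10@(2,1):0 a11@(3,0):0 a12@(0,2):0 a13@(3,2):1 a14@(4,5):0 a15@(1,1):0 a16@(1,0):0 a17@(2,0):0 a18@(0,5):1 a19@(3,3):0 a20@(0,0):1 a21@(5,4):1 a22@(5,3):0 a23@(5,0):1
t=2: (unchanged — steady state)

1.0111
00..11
00.10.
0.1000
....00
1..011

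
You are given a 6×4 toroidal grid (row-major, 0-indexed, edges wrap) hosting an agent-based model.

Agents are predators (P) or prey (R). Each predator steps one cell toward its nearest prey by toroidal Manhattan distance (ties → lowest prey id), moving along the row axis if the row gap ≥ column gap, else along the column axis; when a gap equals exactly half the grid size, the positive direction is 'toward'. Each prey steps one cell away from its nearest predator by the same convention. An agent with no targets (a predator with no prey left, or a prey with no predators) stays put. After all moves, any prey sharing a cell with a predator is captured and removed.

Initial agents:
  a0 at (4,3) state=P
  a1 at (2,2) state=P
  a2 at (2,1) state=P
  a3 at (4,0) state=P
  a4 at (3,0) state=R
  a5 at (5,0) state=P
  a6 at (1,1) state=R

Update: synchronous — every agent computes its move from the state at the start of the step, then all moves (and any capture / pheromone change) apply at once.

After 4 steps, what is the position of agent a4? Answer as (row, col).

t=1: a0@(3,3):P a1@(1,2):P a2@(1,1):P a3@(3,0):P a4@(2,0):R a5@(4,0):P a6@(0,1):R
t=2: a0@(2,3):P a1@(0,2):P a2@(0,1):P a3@(2,0):P a4@(1,0):R a5@(3,0):P a6@(5,1):R
t=3: a0@(1,3):P a1@(5,2):P a2@(5,1):P a3@(1,0):P a4@(0,0):R a5@(2,0):P a6@(4,1):R
t=4: a0@(0,3):P a1@(4,2):P a2@(4,1):P a3@(0,0):P a4@(5,0):R a5@(1,0):P a6@(3,1):R

(5, 0)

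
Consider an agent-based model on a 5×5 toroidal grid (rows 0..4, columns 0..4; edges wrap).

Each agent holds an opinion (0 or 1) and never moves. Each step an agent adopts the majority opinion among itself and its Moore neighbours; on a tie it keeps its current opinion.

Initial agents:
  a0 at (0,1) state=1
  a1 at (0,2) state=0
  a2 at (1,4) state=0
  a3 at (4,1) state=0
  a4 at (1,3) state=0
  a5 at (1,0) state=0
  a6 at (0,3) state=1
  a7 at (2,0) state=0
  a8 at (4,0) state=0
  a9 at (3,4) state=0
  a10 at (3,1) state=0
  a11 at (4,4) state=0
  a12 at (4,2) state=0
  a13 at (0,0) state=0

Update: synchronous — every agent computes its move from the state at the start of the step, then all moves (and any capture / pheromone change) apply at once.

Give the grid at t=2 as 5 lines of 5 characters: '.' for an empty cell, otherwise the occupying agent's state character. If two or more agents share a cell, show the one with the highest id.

0000.
0..00
0....
.0..0
000.0

t=1: a0@(0,1):0 a1@(0,2):0 a2@(1,4):0 a3@(4,1):0 a4@(1,3):0 a5@(1,0):0 a6@(0,3):0 a7@(2,0):0 a8@(4,0):0 a9@(3,4):0 a10@(3,1):0 a11@(4,4):0 a12@(4,2):0 a13@(0,0):0
t=2: (unchanged — steady state)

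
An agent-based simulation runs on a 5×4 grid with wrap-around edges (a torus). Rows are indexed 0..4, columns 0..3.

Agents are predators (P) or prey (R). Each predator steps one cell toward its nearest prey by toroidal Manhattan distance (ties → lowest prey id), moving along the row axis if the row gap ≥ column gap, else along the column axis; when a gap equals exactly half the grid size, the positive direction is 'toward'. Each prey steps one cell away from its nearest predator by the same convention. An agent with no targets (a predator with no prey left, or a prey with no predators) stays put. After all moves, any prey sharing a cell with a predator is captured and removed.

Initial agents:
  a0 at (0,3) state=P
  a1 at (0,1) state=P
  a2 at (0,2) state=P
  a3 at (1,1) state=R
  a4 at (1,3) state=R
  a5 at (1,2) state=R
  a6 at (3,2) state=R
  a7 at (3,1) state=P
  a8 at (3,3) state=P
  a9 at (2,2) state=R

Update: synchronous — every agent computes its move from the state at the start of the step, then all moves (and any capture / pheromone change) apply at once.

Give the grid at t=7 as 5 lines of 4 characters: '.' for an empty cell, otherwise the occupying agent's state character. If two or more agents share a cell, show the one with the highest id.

....
....
.PPP
RRRR
....

t=1: a0@(1,3):P a1@(1,1):P a2@(1,2):P a3@(2,1):R a4@(2,3):R a5@(2,2):R a6@(3,3):R a7@(3,2):P a8@(3,2):P
t=2: a0@(2,3):P a1@(2,1):P a2@(2,2):P a3@(3,1):R a4@(3,3):R a5@(3,2):R a6@(3,0):R a7@(2,2):P a8@(2,2):P
t=3: a0@(3,3):P a1@(3,1):P a2@(3,2):P a3@(4,1):R a4@(4,3):R a5@(4,2):R a6@(4,0):R a7@(3,2):P a8@(3,2):P
t=4: a0@(4,3):P a1@(4,1):P a2@(4,2):P a3@(0,1):R a4@(0,3):R a5@(0,2):R a6@(0,0):R a7@(4,2):P a8@(4,2):P
t=5: a0@(0,3):P a1@(0,1):P a2@(0,2):P a3@(1,1):R a4@(1,3):R a5@(1,2):R a6@(1,0):R a7@(0,2):P a8@(0,2):P
t=6: a0@(1,3):P a1@(1,1):P a2@(1,2):P a3@(2,1):R a4@(2,3):R a5@(2,2):R a6@(2,0):R a7@(1,2):P a8@(1,2):P
t=7: a0@(2,3):P a1@(2,1):P a2@(2,2):P a3@(3,1):R a4@(3,3):R a5@(3,2):R a6@(3,0):R a7@(2,2):P a8@(2,2):P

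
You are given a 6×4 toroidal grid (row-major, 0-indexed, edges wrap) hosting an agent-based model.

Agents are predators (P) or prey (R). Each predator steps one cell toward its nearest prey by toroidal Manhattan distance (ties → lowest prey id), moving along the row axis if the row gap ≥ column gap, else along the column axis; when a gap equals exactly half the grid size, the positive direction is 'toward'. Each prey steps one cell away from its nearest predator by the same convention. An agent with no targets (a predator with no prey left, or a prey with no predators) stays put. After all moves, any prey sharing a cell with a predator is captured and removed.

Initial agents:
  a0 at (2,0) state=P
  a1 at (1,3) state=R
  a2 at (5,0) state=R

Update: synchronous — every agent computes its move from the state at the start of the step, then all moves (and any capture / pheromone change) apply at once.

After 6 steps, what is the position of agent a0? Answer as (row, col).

(2, 0)

t=1: a0@(1,0):P a1@(0,3):R a2@(4,0):R
t=2: a0@(0,0):P a1@(5,3):R a2@(3,0):R
t=3: a0@(5,0):P a1@(4,3):R a2@(2,0):R
t=4: a0@(4,0):P a1@(3,3):R a2@(1,0):R
t=5: a0@(3,0):P a1@(2,3):R a2@(0,0):R
t=6: a0@(2,0):P a1@(1,3):R a2@(5,0):R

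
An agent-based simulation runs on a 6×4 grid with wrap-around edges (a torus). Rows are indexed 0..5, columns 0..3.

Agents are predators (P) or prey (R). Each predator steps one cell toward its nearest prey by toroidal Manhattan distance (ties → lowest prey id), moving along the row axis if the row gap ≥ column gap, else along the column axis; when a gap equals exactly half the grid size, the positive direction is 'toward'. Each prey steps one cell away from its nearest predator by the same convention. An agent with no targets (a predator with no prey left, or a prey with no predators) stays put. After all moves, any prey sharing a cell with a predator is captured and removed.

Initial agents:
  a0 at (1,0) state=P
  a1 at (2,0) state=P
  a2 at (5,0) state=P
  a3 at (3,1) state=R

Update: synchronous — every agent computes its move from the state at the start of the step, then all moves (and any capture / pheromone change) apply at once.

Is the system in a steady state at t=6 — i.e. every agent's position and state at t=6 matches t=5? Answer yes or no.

no

t=1: a0@(2,0):P a1@(3,0):P a2@(4,0):P a3@(4,1):R
t=2: a0@(3,0):P a1@(4,0):P a2@(4,1):P a3@(4,2):R
t=3: a0@(3,1):P a1@(4,1):P a2@(4,2):P a3@(4,3):R
t=4: a0@(3,2):P a1@(4,2):P a2@(4,3):P a3@(4,0):R
t=5: a0@(3,3):P a1@(4,3):P a2@(4,0):P a3@(4,1):R
t=6: a0@(3,0):P a1@(4,0):P a2@(4,1):P a3@(4,2):R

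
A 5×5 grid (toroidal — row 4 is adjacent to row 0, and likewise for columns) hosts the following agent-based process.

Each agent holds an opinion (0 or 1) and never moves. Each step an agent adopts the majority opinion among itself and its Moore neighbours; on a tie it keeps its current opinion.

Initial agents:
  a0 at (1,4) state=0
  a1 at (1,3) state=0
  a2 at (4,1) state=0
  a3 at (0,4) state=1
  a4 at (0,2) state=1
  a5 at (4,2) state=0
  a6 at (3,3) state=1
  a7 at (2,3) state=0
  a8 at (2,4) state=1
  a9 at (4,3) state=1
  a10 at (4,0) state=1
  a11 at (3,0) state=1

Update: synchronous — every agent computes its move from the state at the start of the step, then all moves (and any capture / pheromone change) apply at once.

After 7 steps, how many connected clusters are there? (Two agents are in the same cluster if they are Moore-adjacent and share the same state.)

t=1: a0@(1,4):0 a1@(1,3):0 a2@(4,1):1 a3@(0,4):1 a4@(0,2):0 a5@(4,2):1 a6@(3,3):1 a7@(2,3):0 a8@(2,4):1 a9@(4,3):1 a10@(4,0):1 a11@(3,0):1
t=2: a0@(1,4):0 a1@(1,3):0 a2@(4,1):1 a3@(0,4):1 a4@(0,2):1 a5@(4,2):1 a6@(3,3):1 a7@(2,3):0 a8@(2,4):1 a9@(4,3):1 a10@(4,0):1 a11@(3,0):1
t=3: (unchanged — steady state)

2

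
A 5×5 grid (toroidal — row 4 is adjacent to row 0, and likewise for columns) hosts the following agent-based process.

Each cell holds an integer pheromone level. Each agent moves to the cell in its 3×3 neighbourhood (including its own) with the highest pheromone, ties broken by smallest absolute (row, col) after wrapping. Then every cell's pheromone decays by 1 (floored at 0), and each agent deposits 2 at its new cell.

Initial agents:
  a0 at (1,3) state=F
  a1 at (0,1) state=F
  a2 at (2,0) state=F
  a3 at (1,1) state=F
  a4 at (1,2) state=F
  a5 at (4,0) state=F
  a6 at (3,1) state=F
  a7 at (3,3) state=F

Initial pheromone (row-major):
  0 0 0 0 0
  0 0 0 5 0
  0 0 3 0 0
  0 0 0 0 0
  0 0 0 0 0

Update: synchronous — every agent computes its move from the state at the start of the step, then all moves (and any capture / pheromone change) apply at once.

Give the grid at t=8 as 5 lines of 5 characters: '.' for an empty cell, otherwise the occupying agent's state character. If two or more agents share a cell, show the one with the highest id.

t=1: a0@(1,3) a1@(0,0) a2@(1,0) a3@(2,2) a4@(1,3) a5@(0,0) a6@(2,2) a7@(2,2) | pheromone: 4 0 0 0 0 / 2 0 0 8 0 / 0 0 8 0 0 / 0 0 0 0 0 / 0 0 0 0 0
t=2: a0@(1,3) a1@(0,0) a2@(0,0) a3@(1,3) a4@(1,3) a5@(0,0) a6@(1,3) a7@(1,3) | pheromone: 9 0 0 0 0 / 1 0 0 17 0 / 0 0 7 0 0 / 0 0 0 0 0 / 0 0 0 0 0
t=3: a0@(1,3) a1@(0,0) a2@(0,0) a3@(1,3) a4@(1,3) a5@(0,0) a6@(1,3) a7@(1,3) | pheromone: 14 0 0 0 0 / 0 0 0 26 0 / 0 0 6 0 0 / 0 0 0 0 0 / 0 0 0 0 0
t=4: a0@(1,3) a1@(0,0) a2@(0,0) a3@(1,3) a4@(1,3) a5@(0,0) a6@(1,3) a7@(1,3) | pheromone: 19 0 0 0 0 / 0 0 0 35 0 / 0 0 5 0 0 / 0 0 0 0 0 / 0 0 0 0 0
t=5: a0@(1,3) a1@(0,0) a2@(0,0) a3@(1,3) a4@(1,3) a5@(0,0) a6@(1,3) a7@(1,3) | pheromone: 24 0 0 0 0 / 0 0 0 44 0 / 0 0 4 0 0 / 0 0 0 0 0 / 0 0 0 0 0
t=6: a0@(1,3) a1@(0,0) a2@(0,0) a3@(1,3) a4@(1,3) a5@(0,0) a6@(1,3) a7@(1,3) | pheromone: 29 0 0 0 0 / 0 0 0 53 0 / 0 0 3 0 0 / 0 0 0 0 0 / 0 0 0 0 0
t=7: a0@(1,3) a1@(0,0) a2@(0,0) a3@(1,3) a4@(1,3) a5@(0,0) a6@(1,3) a7@(1,3) | pheromone: 34 0 0 0 0 / 0 0 0 62 0 / 0 0 2 0 0 / 0 0 0 0 0 / 0 0 0 0 0
t=8: a0@(1,3) a1@(0,0) a2@(0,0) a3@(1,3) a4@(1,3) a5@(0,0) a6@(1,3) a7@(1,3) | pheromone: 39 0 0 0 0 / 0 0 0 71 0 / 0 0 1 0 0 / 0 0 0 0 0 / 0 0 0 0 0

F....
...F.
.....
.....
.....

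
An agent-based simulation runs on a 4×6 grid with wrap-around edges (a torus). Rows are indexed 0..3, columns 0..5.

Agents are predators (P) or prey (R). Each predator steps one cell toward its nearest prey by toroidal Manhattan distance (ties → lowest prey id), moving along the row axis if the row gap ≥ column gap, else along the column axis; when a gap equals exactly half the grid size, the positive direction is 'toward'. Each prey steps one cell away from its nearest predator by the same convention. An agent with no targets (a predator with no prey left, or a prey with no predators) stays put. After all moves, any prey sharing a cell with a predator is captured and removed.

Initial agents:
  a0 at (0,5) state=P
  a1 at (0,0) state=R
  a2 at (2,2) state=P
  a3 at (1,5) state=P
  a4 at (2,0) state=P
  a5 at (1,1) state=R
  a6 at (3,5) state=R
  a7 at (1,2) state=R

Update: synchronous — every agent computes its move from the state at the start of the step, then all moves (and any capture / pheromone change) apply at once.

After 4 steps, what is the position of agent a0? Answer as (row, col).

(2, 1)

t=1: a0@(0,0):P a1@(0,1):R a2@(1,2):P a3@(0,5):P a4@(3,0):P a5@(0,1):R a6@(2,5):R a7@(0,2):R
t=2: a0@(0,1):P a2@(0,2):P a3@(0,0):P a4@(0,0):P a6@(1,5):R a7@(3,2):R
t=3: a0@(3,1):P a2@(3,2):P a3@(1,0):P a4@(1,0):P a6@(2,5):R a7@(2,2):R
t=4: a0@(2,1):P a2@(2,2):P a3@(2,0):P a4@(2,0):P a6@(3,5):R a7@(1,2):R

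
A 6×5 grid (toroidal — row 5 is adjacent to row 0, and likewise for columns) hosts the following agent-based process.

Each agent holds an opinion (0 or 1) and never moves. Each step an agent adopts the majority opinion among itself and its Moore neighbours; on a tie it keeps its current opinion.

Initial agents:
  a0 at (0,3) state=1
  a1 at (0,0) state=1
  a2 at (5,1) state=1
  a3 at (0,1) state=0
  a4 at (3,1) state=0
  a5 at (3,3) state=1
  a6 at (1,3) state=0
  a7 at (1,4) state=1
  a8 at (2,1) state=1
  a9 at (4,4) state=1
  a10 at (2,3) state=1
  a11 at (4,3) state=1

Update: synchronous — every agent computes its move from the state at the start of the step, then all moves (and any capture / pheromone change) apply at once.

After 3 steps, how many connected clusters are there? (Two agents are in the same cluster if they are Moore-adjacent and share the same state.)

t=1: a0@(0,3):1 a1@(0,0):1 a2@(5,1):1 a3@(0,1):1 a4@(3,1):0 a5@(3,3):1 a6@(1,3):1 a7@(1,4):1 a8@(2,1):1 a9@(4,4):1 a10@(2,3):1 a11@(4,3):1
t=2: (unchanged — steady state)

3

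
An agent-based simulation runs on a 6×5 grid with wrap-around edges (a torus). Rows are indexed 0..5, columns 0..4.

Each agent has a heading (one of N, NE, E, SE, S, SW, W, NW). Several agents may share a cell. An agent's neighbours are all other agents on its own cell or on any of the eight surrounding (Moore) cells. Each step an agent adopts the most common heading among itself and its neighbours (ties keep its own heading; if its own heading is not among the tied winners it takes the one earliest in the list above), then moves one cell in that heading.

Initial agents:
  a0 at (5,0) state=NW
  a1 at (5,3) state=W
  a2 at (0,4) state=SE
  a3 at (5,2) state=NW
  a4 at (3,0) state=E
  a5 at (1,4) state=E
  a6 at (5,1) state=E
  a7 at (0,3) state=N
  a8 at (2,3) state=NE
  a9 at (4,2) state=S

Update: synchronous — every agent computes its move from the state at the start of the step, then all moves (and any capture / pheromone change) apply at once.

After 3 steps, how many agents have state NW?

6

t=1: a0@(4,4):NW a1@(5,2):W a2@(1,0):SE a3@(4,1):NW a4@(3,1):E a5@(1,0):E a6@(4,0):NW a7@(5,3):N a8@(1,4):NE a9@(5,2):S
t=2: a0@(3,3):NW a1@(5,1):W a2@(2,1):SE a3@(3,0):NW a4@(2,0):NW a5@(1,1):E a6@(3,4):NW a7@(4,3):N a8@(0,0):NE a9@(0,2):S
t=3: a0@(2,2):NW a1@(5,0):W a2@(1,0):NW a3@(2,4):NW a4@(1,4):NW a5@(1,2):E a6@(2,3):NW a7@(3,2):NW a8@(5,1):NE a9@(1,2):S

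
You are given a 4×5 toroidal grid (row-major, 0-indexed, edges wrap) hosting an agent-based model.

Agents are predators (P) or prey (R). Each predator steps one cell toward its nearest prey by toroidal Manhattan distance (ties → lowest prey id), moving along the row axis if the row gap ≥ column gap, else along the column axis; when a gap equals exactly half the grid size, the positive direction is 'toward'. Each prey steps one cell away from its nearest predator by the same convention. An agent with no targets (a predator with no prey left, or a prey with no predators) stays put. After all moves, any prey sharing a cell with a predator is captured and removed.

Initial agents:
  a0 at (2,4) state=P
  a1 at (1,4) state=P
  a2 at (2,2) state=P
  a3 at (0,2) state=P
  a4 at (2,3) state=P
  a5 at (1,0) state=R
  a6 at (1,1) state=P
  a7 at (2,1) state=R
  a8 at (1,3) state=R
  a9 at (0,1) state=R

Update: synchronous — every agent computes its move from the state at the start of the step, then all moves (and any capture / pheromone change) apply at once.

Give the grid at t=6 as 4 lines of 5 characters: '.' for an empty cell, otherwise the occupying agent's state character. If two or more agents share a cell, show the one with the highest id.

.....
.....
PPP..
.....

t=1: a0@(1,4):P a1@(1,0):P a2@(2,1):P a3@(0,1):P a4@(1,3):P a5@(1,1):R a6@(1,0):P a7@(2,0):R a8@(1,2):R a9@(0,0):R
t=2: a0@(1,0):P a1@(1,1):P a2@(1,1):P a3@(1,1):P a4@(1,2):P a6@(1,1):P a7@(3,0):R a9@(3,0):R
t=3: a0@(2,0):P a1@(2,1):P a2@(2,1):P a3@(2,1):P a4@(2,2):P a6@(2,1):P
t=4: (unchanged — steady state)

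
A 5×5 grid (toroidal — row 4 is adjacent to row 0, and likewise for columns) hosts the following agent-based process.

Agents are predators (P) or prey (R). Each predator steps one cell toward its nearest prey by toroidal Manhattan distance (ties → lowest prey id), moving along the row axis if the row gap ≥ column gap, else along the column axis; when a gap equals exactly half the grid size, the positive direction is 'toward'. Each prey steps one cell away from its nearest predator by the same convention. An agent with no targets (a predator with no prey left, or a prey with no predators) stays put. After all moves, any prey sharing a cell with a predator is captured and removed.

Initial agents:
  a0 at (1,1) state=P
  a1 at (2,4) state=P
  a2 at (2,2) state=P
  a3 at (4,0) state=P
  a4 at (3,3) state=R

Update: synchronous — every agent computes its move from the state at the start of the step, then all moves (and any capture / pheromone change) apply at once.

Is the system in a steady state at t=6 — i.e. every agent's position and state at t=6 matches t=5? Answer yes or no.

yes

t=1: a0@(2,1):P a1@(3,4):P a2@(3,2):P a3@(4,4):P a4@(4,3):R
t=2: a0@(3,1):P a1@(4,4):P a2@(4,2):P a3@(4,3):P
t=3: (unchanged — steady state)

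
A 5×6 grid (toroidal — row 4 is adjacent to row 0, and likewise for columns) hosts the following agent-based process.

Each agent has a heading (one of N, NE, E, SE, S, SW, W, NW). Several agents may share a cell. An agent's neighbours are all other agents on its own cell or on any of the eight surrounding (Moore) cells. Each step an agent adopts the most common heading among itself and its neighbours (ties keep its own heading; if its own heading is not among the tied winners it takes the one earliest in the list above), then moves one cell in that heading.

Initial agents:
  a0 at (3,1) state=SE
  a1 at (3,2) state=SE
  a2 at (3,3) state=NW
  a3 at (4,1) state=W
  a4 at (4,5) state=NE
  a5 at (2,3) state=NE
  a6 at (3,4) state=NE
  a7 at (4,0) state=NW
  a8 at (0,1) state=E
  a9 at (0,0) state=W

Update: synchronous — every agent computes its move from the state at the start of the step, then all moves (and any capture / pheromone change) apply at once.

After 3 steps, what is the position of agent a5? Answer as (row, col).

(0, 4)

t=1: a0@(4,2):SE a1@(4,3):SE a2@(2,4):NE a3@(4,0):W a4@(3,0):NE a5@(1,4):NE a6@(2,5):NE a7@(4,5):W a8@(0,0):W a9@(0,5):W
t=2: a0@(0,3):SE a1@(0,4):SE a2@(1,5):NE a3@(4,5):W a4@(2,1):NE a5@(0,5):NE a6@(1,0):NE a7@(4,4):W a8@(0,5):W a9@(0,4):W
t=3: a0@(1,4):SE a1@(0,3):W a2@(0,0):NE a3@(4,4):W a4@(1,2):NE a5@(0,4):W a6@(0,1):NE a7@(4,3):W a8@(0,4):W a9@(0,3):W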